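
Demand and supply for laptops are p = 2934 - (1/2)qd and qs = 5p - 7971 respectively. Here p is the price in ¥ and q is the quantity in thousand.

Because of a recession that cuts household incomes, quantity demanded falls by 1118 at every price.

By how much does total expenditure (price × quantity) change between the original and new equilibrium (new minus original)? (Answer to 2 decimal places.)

-1756925.59

Solve the original market: 5868 - 2p = 5p - 7971, hence p = 1977 and q = 1914.
The new curves are qd = 4750 - 2p (demand) and qs = 5p - 7971 (supply).
Equate the new curves: 4750 - 2p = 5p - 7971, giving 12721 = 7p, p = 12721/7 ≈ 1817.2857, q = 7808/7 ≈ 1115.4286.
Expenditure moves from 1977×1914 = 3783978 to 1817.2857×1115.4286 = 2027052.4082; change = -1756925.59.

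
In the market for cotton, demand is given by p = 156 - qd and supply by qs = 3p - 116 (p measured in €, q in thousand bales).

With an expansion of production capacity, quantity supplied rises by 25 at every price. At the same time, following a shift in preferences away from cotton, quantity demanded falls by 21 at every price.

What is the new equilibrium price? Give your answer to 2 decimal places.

56.50

Before the shock: 156 - p = 3p - 116 ⇒ 272 = 4p ⇒ p = 68, q = 88.
The new curves are qd = 135 - p (demand) and qs = 3p - 91 (supply).
Equate the new curves: 135 - p = 3p - 91, giving 226 = 4p, p = 56.5, q = 78.5.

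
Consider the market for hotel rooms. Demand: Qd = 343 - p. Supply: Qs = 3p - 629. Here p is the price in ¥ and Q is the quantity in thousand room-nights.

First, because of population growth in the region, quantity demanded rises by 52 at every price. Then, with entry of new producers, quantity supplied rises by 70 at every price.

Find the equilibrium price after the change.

238.5

Before the shock: 343 - p = 3p - 629 ⇒ 972 = 4p ⇒ p = 243, Q = 100.
The new curves are Qd = 395 - p (demand) and Qs = 3p - 559 (supply).
New equilibrium: 395 - p = 3p - 559 ⇒ 954 = 4p ⇒ p = 238.5, Q = 156.5.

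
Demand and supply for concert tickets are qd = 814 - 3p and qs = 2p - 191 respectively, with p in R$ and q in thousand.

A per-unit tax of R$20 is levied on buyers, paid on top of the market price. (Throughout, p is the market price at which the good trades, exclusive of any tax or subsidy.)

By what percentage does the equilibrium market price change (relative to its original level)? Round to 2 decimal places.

Solve the original market: 814 - 3p = 2p - 191, hence p = 201 and q = 211.
Since buyers pay the price plus the tax, the effective demand curve becomes qd = 754 - 3p.
Clearing the new market: 754 - 3p = 2p - 191, so p = 189 and q = 187.
%Δp = (189 − 201) / 201 × 100 = -5.97%.

-5.97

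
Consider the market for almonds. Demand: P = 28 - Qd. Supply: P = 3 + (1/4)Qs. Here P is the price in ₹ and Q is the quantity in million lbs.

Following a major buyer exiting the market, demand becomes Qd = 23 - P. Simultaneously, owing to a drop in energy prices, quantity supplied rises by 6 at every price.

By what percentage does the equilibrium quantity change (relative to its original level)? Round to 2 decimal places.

Solve the original market: 28 - P = 4P - 12, hence P = 8 and Q = 20.
The new curves are Qd = 23 - P (demand) and Qs = 4P - 6 (supply).
Equate the new curves: 23 - P = 4P - 6, giving 29 = 5P, P = 5.8, Q = 17.2.
%ΔQ = (17.2 − 20) / 20 × 100 = -14.00%.

-14.00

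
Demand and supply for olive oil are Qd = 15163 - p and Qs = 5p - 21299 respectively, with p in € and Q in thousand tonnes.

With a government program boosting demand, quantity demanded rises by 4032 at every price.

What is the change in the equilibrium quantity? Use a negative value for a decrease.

+3360

Original equilibrium: 15163 - p = 5p - 21299 gives 36462 = 6p, so p = 6077 and Q = 9086.
With the change applied: demand Qd = 19195 - p, supply Qs = 5p - 21299.
Equate the new curves: 19195 - p = 5p - 21299, giving 40494 = 6p, p = 6749, Q = 12446.
ΔQ = 12446 − 9086 = +3360.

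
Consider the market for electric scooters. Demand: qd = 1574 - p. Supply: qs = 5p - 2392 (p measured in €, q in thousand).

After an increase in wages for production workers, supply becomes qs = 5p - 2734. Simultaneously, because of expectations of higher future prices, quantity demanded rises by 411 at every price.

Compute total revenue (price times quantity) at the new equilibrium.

942620.25

Original equilibrium: 1574 - p = 5p - 2392 gives 3966 = 6p, so p = 661 and q = 913.
The shock moves the curves to qd = 1985 - p and qs = 5p - 2734.
Clearing the new market: 1985 - p = 5p - 2734, so p = 786.5 and q = 1198.5.
New expenditure = 786.5 × 1198.5 = 942620.25.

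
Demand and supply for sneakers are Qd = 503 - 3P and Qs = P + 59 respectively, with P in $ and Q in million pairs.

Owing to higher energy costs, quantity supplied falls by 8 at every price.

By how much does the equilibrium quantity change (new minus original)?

Before the shock: 503 - 3P = P + 59 ⇒ 444 = 4P ⇒ P = 111, Q = 170.
After the shift, demand is Qd = 503 - 3P and supply is Qs = P + 51.
Setting them equal: 503 - 3P = P + 51 → 452 = 4P, so P = 113 and Q = 164.
ΔQ = 164 − 170 = -6.

-6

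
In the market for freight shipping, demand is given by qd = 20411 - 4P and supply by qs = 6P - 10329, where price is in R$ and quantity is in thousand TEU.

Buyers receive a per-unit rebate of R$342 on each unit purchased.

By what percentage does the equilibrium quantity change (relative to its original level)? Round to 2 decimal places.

Before the shock: 20411 - 4P = 6P - 10329 ⇒ 30740 = 10P ⇒ P = 3074, q = 8115.
Since buyers' out-of-pocket price is the market price minus the rebate, the effective demand curve becomes qd = 21779 - 4P.
Clearing the new market: 21779 - 4P = 6P - 10329, so P = 3210.8 and q = 8935.8.
%Δq = (8935.8 − 8115) / 8115 × 100 = +10.11%.

+10.11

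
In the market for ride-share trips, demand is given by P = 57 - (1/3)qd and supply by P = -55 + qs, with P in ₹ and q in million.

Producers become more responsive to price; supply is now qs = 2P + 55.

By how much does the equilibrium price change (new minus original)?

-5.8

Initially, 171 - 3P = P + 55, so 116 = 4P and P = 29, q = 84.
The new curves are qd = 171 - 3P (demand) and qs = 2P + 55 (supply).
Equate the new curves: 171 - 3P = 2P + 55, giving 116 = 5P, P = 23.2, q = 101.4.
ΔP = 23.2 − 29 = -5.8.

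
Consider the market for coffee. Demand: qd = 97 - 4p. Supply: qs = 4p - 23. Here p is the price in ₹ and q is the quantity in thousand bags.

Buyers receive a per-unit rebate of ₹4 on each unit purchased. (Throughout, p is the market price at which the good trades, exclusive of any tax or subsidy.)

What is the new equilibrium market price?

Solve the original market: 97 - 4p = 4p - 23, hence p = 15 and q = 37.
Since buyers' out-of-pocket price is the market price minus the rebate, the effective demand curve becomes qd = 113 - 4p.
Equate the new curves: 113 - 4p = 4p - 23, giving 136 = 8p, p = 17, q = 45.

17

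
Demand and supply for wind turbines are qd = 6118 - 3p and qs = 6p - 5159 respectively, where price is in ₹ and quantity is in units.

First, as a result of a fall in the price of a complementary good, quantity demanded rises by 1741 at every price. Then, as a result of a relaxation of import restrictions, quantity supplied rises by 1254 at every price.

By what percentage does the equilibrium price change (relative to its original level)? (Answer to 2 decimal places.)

+4.32

Before the shock: 6118 - 3p = 6p - 5159 ⇒ 11277 = 9p ⇒ p = 1253, q = 2359.
The new curves are qd = 7859 - 3p (demand) and qs = 6p - 3905 (supply).
New equilibrium: 7859 - 3p = 6p - 3905 ⇒ 11764 = 9p ⇒ p = 11764/9 ≈ 1307.1111, q = 11813/3 ≈ 3937.6667.
%Δp = (1307.1111 − 1253) / 1253 × 100 = +4.32%.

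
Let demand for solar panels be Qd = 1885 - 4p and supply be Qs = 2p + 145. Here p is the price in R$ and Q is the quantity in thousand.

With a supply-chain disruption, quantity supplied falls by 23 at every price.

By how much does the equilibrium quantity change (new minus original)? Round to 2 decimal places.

Initially, 1885 - 4p = 2p + 145, so 1740 = 6p and p = 290, Q = 725.
The shock moves the curves to Qd = 1885 - 4p and Qs = 2p + 122.
Setting them equal: 1885 - 4p = 2p + 122 → 1763 = 6p, so p = 1763/6 ≈ 293.8333 and Q = 2129/3 ≈ 709.6667.
ΔQ = 709.6667 − 725 = -15.33.

-15.33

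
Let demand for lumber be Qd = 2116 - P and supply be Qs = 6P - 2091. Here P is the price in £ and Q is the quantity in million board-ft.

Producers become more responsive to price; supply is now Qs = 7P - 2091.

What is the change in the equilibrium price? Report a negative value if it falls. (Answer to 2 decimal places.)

-75.13

Solve the original market: 2116 - P = 6P - 2091, hence P = 601 and Q = 1515.
The new curves are Qd = 2116 - P (demand) and Qs = 7P - 2091 (supply).
New equilibrium: 2116 - P = 7P - 2091 ⇒ 4207 = 8P ⇒ P = 525.875, Q = 1590.125.
ΔP = 525.875 − 601 = -75.13.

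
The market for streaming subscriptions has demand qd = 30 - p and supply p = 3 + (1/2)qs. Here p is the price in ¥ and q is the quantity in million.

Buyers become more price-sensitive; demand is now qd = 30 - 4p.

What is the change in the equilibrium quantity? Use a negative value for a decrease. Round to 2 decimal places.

-12.00

Initially, 30 - p = 2p - 6, so 36 = 3p and p = 12, q = 18.
The shock moves the curves to qd = 30 - 4p and qs = 2p - 6.
Equate the new curves: 30 - 4p = 2p - 6, giving 36 = 6p, p = 6, q = 6.
Δq = 6 − 18 = -12.00.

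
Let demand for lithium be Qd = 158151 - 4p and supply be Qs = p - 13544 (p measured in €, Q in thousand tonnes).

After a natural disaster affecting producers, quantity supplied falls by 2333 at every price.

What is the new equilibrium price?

Original equilibrium: 158151 - 4p = p - 13544 gives 171695 = 5p, so p = 34339 and Q = 20795.
After the shift, demand is Qd = 158151 - 4p and supply is Qs = p - 15877.
Clearing the new market: 158151 - 4p = p - 15877, so p = 34805.6 and Q = 18928.6.

34805.6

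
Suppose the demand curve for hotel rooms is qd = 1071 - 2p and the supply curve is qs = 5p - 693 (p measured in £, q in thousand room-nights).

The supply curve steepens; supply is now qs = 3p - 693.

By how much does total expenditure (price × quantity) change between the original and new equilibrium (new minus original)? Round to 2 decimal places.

Before the shock: 1071 - 2p = 5p - 693 ⇒ 1764 = 7p ⇒ p = 252, q = 567.
After the shift, demand is qd = 1071 - 2p and supply is qs = 3p - 693.
Clearing the new market: 1071 - 2p = 3p - 693, so p = 352.8 and q = 365.4.
Expenditure moves from 252×567 = 142884 to 352.8×365.4 = 128913.12; change = -13970.88.

-13970.88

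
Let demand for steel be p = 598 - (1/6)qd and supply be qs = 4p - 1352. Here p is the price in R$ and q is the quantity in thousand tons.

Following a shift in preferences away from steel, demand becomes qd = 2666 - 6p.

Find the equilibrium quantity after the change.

255.2

Solve the original market: 3588 - 6p = 4p - 1352, hence p = 494 and q = 624.
The shock moves the curves to qd = 2666 - 6p and qs = 4p - 1352.
Equate the new curves: 2666 - 6p = 4p - 1352, giving 4018 = 10p, p = 401.8, q = 255.2.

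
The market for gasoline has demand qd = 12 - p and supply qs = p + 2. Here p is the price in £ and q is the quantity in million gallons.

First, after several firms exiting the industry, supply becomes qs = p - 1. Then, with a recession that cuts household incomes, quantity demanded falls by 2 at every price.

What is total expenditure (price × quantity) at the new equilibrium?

Initially, 12 - p = p + 2, so 10 = 2p and p = 5, q = 7.
With the change applied: demand qd = 10 - p, supply qs = p - 1.
New equilibrium: 10 - p = p - 1 ⇒ 11 = 2p ⇒ p = 5.5, q = 4.5.
New expenditure = 5.5 × 4.5 = 24.75.

24.75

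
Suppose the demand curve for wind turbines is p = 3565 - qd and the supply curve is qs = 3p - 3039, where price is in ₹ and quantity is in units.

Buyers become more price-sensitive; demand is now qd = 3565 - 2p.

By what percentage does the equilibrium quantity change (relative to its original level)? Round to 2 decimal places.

-51.76

Before the shock: 3565 - p = 3p - 3039 ⇒ 6604 = 4p ⇒ p = 1651, q = 1914.
The new curves are qd = 3565 - 2p (demand) and qs = 3p - 3039 (supply).
New equilibrium: 3565 - 2p = 3p - 3039 ⇒ 6604 = 5p ⇒ p = 1320.8, q = 923.4.
%Δq = (923.4 − 1914) / 1914 × 100 = -51.76%.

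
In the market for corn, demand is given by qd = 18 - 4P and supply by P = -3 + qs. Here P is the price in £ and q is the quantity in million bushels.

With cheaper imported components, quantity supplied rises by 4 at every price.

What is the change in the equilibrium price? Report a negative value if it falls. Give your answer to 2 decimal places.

-0.80

Initially, 18 - 4P = P + 3, so 15 = 5P and P = 3, q = 6.
With the change applied: demand qd = 18 - 4P, supply qs = P + 7.
Setting them equal: 18 - 4P = P + 7 → 11 = 5P, so P = 2.2 and q = 9.2.
ΔP = 2.2 − 3 = -0.80.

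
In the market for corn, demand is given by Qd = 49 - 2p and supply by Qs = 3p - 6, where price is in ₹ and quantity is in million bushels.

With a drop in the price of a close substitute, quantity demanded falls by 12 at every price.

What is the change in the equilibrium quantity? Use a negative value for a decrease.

Before the shock: 49 - 2p = 3p - 6 ⇒ 55 = 5p ⇒ p = 11, Q = 27.
The new curves are Qd = 37 - 2p (demand) and Qs = 3p - 6 (supply).
New equilibrium: 37 - 2p = 3p - 6 ⇒ 43 = 5p ⇒ p = 8.6, Q = 19.8.
ΔQ = 19.8 − 27 = -7.2.

-7.2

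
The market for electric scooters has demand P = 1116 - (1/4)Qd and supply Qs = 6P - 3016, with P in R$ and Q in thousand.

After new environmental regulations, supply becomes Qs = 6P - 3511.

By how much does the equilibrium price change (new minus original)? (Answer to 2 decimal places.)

+49.50

Solve the original market: 4464 - 4P = 6P - 3016, hence P = 748 and Q = 1472.
The new curves are Qd = 4464 - 4P (demand) and Qs = 6P - 3511 (supply).
Equate the new curves: 4464 - 4P = 6P - 3511, giving 7975 = 10P, P = 797.5, Q = 1274.
ΔP = 797.5 − 748 = +49.50.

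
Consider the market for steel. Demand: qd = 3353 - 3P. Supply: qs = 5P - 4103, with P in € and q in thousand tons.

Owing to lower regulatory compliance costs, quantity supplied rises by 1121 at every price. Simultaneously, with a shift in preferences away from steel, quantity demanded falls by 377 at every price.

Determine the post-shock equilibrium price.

744.75

Initially, 3353 - 3P = 5P - 4103, so 7456 = 8P and P = 932, q = 557.
After the shift, demand is qd = 2976 - 3P and supply is qs = 5P - 2982.
Setting them equal: 2976 - 3P = 5P - 2982 → 5958 = 8P, so P = 744.75 and q = 741.75.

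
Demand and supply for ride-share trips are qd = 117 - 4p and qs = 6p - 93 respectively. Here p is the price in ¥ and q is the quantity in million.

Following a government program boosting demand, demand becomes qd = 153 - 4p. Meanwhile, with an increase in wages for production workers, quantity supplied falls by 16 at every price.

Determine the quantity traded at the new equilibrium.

Initially, 117 - 4p = 6p - 93, so 210 = 10p and p = 21, q = 33.
The shock moves the curves to qd = 153 - 4p and qs = 6p - 109.
Clearing the new market: 153 - 4p = 6p - 109, so p = 26.2 and q = 48.2.

48.2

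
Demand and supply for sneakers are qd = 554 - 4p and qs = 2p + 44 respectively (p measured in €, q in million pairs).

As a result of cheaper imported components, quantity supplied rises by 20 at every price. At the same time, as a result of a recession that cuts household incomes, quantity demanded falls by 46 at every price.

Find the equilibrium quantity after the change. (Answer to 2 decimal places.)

Solve the original market: 554 - 4p = 2p + 44, hence p = 85 and q = 214.
After the shift, demand is qd = 508 - 4p and supply is qs = 2p + 64.
Equate the new curves: 508 - 4p = 2p + 64, giving 444 = 6p, p = 74, q = 212.

212.00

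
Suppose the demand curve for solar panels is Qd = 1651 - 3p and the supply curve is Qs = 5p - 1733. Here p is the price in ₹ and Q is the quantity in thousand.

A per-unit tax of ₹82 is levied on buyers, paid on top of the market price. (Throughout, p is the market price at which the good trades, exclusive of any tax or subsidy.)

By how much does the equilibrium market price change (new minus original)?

Original equilibrium: 1651 - 3p = 5p - 1733 gives 3384 = 8p, so p = 423 and Q = 382.
Since buyers pay the price plus the tax, the effective demand curve becomes Qd = 1405 - 3p.
Clearing the new market: 1405 - 3p = 5p - 1733, so p = 392.25 and Q = 228.25.
Δp = 392.25 − 423 = -30.75.

-30.75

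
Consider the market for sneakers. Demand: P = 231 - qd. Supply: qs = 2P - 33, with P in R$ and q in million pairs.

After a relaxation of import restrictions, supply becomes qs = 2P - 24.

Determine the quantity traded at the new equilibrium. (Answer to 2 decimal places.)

Solve the original market: 231 - P = 2P - 33, hence P = 88 and q = 143.
After the shift, demand is qd = 231 - P and supply is qs = 2P - 24.
Setting them equal: 231 - P = 2P - 24 → 255 = 3P, so P = 85 and q = 146.

146.00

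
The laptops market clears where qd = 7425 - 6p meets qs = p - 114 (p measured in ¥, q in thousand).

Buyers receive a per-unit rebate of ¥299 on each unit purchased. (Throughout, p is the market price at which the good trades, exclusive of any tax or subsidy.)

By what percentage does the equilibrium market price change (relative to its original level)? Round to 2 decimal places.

+23.80

Before the shock: 7425 - 6p = p - 114 ⇒ 7539 = 7p ⇒ p = 1077, q = 963.
Since buyers' out-of-pocket price is the market price minus the rebate, the effective demand curve becomes qd = 9219 - 6p.
Setting them equal: 9219 - 6p = p - 114 → 9333 = 7p, so p = 9333/7 ≈ 1333.2857 and q = 8535/7 ≈ 1219.2857.
%Δp = (1333.2857 − 1077) / 1077 × 100 = +23.80%.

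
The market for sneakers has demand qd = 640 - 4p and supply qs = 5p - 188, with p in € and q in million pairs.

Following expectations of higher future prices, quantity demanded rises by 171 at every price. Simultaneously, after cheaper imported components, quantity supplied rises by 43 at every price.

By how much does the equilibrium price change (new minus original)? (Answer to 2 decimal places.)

Original equilibrium: 640 - 4p = 5p - 188 gives 828 = 9p, so p = 92 and q = 272.
With the change applied: demand qd = 811 - 4p, supply qs = 5p - 145.
New equilibrium: 811 - 4p = 5p - 145 ⇒ 956 = 9p ⇒ p = 956/9 ≈ 106.2222, q = 3475/9 ≈ 386.1111.
Δp = 106.2222 − 92 = +14.22.

+14.22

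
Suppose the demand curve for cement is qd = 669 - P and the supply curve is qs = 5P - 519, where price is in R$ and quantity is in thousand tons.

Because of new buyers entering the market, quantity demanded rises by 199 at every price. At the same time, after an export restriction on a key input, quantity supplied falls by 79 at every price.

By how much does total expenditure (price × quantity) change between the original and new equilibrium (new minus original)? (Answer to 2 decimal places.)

+59124.56

Initially, 669 - P = 5P - 519, so 1188 = 6P and P = 198, q = 471.
After the shift, demand is qd = 868 - P and supply is qs = 5P - 598.
Clearing the new market: 868 - P = 5P - 598, so P = 733/3 ≈ 244.3333 and q = 1871/3 ≈ 623.6667.
Expenditure moves from 198×471 = 93258 to 244.3333×623.6667 = 152382.5556; change = +59124.56.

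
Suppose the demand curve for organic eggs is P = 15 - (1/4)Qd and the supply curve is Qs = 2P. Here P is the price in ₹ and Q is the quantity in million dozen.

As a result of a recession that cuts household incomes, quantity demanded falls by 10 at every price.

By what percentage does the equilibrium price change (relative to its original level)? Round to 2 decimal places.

Initially, 60 - 4P = 2P, so 60 = 6P and P = 10, Q = 20.
With the change applied: demand Qd = 50 - 4P, supply Qs = 2P.
New equilibrium: 50 - 4P = 2P ⇒ 50 = 6P ⇒ P = 25/3 ≈ 8.3333, Q = 50/3 ≈ 16.6667.
%ΔP = (8.3333 − 10) / 10 × 100 = -16.67%.

-16.67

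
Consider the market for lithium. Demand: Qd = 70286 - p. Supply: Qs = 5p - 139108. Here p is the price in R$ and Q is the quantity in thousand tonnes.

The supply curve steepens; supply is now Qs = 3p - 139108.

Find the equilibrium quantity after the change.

17937.5

Initially, 70286 - p = 5p - 139108, so 209394 = 6p and p = 34899, Q = 35387.
After the shift, demand is Qd = 70286 - p and supply is Qs = 3p - 139108.
Clearing the new market: 70286 - p = 3p - 139108, so p = 52348.5 and Q = 17937.5.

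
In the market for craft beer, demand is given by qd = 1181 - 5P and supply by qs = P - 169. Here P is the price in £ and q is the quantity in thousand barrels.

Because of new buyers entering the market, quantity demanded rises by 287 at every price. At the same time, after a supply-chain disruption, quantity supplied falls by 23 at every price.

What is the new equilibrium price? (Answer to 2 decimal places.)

276.67

Solve the original market: 1181 - 5P = P - 169, hence P = 225 and q = 56.
The shock moves the curves to qd = 1468 - 5P and qs = P - 192.
New equilibrium: 1468 - 5P = P - 192 ⇒ 1660 = 6P ⇒ P = 830/3 ≈ 276.6667, q = 254/3 ≈ 84.6667.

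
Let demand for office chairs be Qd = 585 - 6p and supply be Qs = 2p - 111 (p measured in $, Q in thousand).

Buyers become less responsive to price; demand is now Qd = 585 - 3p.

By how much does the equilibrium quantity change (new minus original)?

+104.4

Original equilibrium: 585 - 6p = 2p - 111 gives 696 = 8p, so p = 87 and Q = 63.
With the change applied: demand Qd = 585 - 3p, supply Qs = 2p - 111.
New equilibrium: 585 - 3p = 2p - 111 ⇒ 696 = 5p ⇒ p = 139.2, Q = 167.4.
ΔQ = 167.4 − 63 = +104.4.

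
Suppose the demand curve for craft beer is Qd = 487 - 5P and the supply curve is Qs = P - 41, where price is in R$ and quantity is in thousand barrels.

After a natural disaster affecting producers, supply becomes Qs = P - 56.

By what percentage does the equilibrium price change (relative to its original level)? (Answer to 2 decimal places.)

+2.84

Initially, 487 - 5P = P - 41, so 528 = 6P and P = 88, Q = 47.
With the change applied: demand Qd = 487 - 5P, supply Qs = P - 56.
Clearing the new market: 487 - 5P = P - 56, so P = 90.5 and Q = 34.5.
%ΔP = (90.5 − 88) / 88 × 100 = +2.84%.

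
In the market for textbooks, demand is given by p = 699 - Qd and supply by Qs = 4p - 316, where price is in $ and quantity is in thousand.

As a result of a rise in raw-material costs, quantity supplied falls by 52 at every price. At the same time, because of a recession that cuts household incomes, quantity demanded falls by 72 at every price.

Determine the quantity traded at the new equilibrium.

428

Initially, 699 - p = 4p - 316, so 1015 = 5p and p = 203, Q = 496.
With the change applied: demand Qd = 627 - p, supply Qs = 4p - 368.
Equate the new curves: 627 - p = 4p - 368, giving 995 = 5p, p = 199, Q = 428.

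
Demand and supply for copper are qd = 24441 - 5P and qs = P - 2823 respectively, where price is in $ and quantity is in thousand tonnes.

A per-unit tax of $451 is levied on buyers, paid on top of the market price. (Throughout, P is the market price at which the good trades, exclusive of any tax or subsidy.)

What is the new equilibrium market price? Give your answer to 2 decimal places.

Solve the original market: 24441 - 5P = P - 2823, hence P = 4544 and q = 1721.
Since buyers pay the price plus the tax, the effective demand curve becomes qd = 22186 - 5P.
Clearing the new market: 22186 - 5P = P - 2823, so P = 25009/6 ≈ 4168.1667 and q = 8071/6 ≈ 1345.1667.

4168.17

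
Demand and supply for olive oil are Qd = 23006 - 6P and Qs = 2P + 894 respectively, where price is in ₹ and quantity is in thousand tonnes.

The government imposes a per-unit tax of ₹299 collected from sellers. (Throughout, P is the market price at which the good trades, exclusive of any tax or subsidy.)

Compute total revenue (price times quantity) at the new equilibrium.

16957273.125

Before the shock: 23006 - 6P = 2P + 894 ⇒ 22112 = 8P ⇒ P = 2764, Q = 6422.
Since sellers keep the price net of the tax, the effective supply curve becomes Qs = 2P + 296.
New equilibrium: 23006 - 6P = 2P + 296 ⇒ 22710 = 8P ⇒ P = 2838.75, Q = 5973.5.
New expenditure = 2838.75 × 5973.5 = 16957273.125.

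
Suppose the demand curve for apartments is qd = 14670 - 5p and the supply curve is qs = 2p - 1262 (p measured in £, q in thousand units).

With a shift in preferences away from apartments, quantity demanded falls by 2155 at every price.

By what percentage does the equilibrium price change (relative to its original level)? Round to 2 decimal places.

-13.53

Original equilibrium: 14670 - 5p = 2p - 1262 gives 15932 = 7p, so p = 2276 and q = 3290.
With the change applied: demand qd = 12515 - 5p, supply qs = 2p - 1262.
Setting them equal: 12515 - 5p = 2p - 1262 → 13777 = 7p, so p = 13777/7 ≈ 1968.1429 and q = 18720/7 ≈ 2674.2857.
%Δp = (1968.1429 − 2276) / 2276 × 100 = -13.53%.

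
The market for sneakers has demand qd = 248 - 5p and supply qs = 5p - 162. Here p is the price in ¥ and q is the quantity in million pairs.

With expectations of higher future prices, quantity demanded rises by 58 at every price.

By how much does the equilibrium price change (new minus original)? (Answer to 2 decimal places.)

+5.80

Original equilibrium: 248 - 5p = 5p - 162 gives 410 = 10p, so p = 41 and q = 43.
With the change applied: demand qd = 306 - 5p, supply qs = 5p - 162.
Clearing the new market: 306 - 5p = 5p - 162, so p = 46.8 and q = 72.
Δp = 46.8 − 41 = +5.80.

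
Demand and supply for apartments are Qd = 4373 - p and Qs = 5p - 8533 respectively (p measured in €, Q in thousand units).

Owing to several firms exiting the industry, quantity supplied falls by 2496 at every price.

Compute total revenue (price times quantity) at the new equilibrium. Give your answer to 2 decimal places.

Original equilibrium: 4373 - p = 5p - 8533 gives 12906 = 6p, so p = 2151 and Q = 2222.
The new curves are Qd = 4373 - p (demand) and Qs = 5p - 11029 (supply).
Equate the new curves: 4373 - p = 5p - 11029, giving 15402 = 6p, p = 2567, Q = 1806.
New expenditure = 2567 × 1806 = 4636002.00.

4636002.00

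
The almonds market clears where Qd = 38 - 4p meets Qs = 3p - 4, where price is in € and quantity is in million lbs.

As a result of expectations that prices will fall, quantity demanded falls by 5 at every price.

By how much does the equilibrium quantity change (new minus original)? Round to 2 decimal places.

Initially, 38 - 4p = 3p - 4, so 42 = 7p and p = 6, Q = 14.
After the shift, demand is Qd = 33 - 4p and supply is Qs = 3p - 4.
Clearing the new market: 33 - 4p = 3p - 4, so p = 37/7 ≈ 5.2857 and Q = 83/7 ≈ 11.8571.
ΔQ = 11.8571 − 14 = -2.14.

-2.14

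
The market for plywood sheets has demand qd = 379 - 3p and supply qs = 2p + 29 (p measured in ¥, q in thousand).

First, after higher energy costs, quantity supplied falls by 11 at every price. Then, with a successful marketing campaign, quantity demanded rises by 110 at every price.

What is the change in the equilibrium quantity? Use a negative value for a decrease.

+37.4

Solve the original market: 379 - 3p = 2p + 29, hence p = 70 and q = 169.
The new curves are qd = 489 - 3p (demand) and qs = 2p + 18 (supply).
New equilibrium: 489 - 3p = 2p + 18 ⇒ 471 = 5p ⇒ p = 94.2, q = 206.4.
Δq = 206.4 − 169 = +37.4.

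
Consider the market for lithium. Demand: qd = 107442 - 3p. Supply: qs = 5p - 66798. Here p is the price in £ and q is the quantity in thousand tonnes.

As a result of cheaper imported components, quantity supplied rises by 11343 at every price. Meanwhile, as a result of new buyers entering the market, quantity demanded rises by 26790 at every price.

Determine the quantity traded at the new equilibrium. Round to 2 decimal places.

Solve the original market: 107442 - 3p = 5p - 66798, hence p = 21780 and q = 42102.
The shock moves the curves to qd = 134232 - 3p and qs = 5p - 55455.
Setting them equal: 134232 - 3p = 5p - 55455 → 189687 = 8p, so p = 23710.875 and q = 63099.375.

63099.38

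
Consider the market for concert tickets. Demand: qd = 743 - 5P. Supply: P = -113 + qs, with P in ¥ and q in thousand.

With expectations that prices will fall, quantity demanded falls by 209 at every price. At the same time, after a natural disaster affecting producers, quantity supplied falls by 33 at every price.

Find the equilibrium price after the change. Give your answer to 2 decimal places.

Before the shock: 743 - 5P = P + 113 ⇒ 630 = 6P ⇒ P = 105, q = 218.
The shock moves the curves to qd = 534 - 5P and qs = P + 80.
Equate the new curves: 534 - 5P = P + 80, giving 454 = 6P, P = 227/3 ≈ 75.6667, q = 467/3 ≈ 155.6667.

75.67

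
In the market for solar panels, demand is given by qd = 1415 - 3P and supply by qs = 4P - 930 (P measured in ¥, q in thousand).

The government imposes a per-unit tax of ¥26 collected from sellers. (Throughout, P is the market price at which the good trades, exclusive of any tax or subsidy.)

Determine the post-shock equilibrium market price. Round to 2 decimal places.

349.86

Solve the original market: 1415 - 3P = 4P - 930, hence P = 335 and q = 410.
Since sellers keep the price net of the tax, the effective supply curve becomes qs = 4P - 1034.
Clearing the new market: 1415 - 3P = 4P - 1034, so P = 2449/7 ≈ 349.8571 and q = 2558/7 ≈ 365.4286.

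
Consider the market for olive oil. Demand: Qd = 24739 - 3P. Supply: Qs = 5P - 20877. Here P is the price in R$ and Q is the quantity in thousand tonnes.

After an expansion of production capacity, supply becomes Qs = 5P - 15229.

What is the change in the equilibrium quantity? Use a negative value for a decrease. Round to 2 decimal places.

Initially, 24739 - 3P = 5P - 20877, so 45616 = 8P and P = 5702, Q = 7633.
After the shift, demand is Qd = 24739 - 3P and supply is Qs = 5P - 15229.
Equate the new curves: 24739 - 3P = 5P - 15229, giving 39968 = 8P, P = 4996, Q = 9751.
ΔQ = 9751 − 7633 = +2118.00.

+2118.00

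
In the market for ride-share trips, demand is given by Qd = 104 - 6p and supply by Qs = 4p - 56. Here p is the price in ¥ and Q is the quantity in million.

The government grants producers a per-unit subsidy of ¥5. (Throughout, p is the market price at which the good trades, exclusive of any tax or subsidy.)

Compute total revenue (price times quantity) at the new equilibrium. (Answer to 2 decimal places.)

Initially, 104 - 6p = 4p - 56, so 160 = 10p and p = 16, Q = 8.
Since sellers receive the price plus the subsidy, the effective supply curve becomes Qs = 4p - 36.
New equilibrium: 104 - 6p = 4p - 36 ⇒ 140 = 10p ⇒ p = 14, Q = 20.
New expenditure = 14 × 20 = 280.00.

280.00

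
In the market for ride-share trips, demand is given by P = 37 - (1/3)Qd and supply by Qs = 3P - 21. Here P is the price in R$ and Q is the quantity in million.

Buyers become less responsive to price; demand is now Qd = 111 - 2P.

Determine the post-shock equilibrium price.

26.4

Initially, 111 - 3P = 3P - 21, so 132 = 6P and P = 22, Q = 45.
The shock moves the curves to Qd = 111 - 2P and Qs = 3P - 21.
New equilibrium: 111 - 2P = 3P - 21 ⇒ 132 = 5P ⇒ P = 26.4, Q = 58.2.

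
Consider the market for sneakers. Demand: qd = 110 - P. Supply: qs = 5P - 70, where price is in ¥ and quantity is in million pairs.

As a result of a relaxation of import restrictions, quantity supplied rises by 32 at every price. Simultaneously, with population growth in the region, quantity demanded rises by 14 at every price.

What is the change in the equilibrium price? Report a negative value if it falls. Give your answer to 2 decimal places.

-3.00

Solve the original market: 110 - P = 5P - 70, hence P = 30 and q = 80.
The shock moves the curves to qd = 124 - P and qs = 5P - 38.
Clearing the new market: 124 - P = 5P - 38, so P = 27 and q = 97.
ΔP = 27 − 30 = -3.00.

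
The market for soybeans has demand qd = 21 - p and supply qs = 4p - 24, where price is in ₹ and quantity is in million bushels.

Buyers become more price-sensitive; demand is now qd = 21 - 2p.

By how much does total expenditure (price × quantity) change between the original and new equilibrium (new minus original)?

Solve the original market: 21 - p = 4p - 24, hence p = 9 and q = 12.
With the change applied: demand qd = 21 - 2p, supply qs = 4p - 24.
New equilibrium: 21 - 2p = 4p - 24 ⇒ 45 = 6p ⇒ p = 7.5, q = 6.
Expenditure moves from 9×12 = 108 to 7.5×6 = 45; change = -63.

-63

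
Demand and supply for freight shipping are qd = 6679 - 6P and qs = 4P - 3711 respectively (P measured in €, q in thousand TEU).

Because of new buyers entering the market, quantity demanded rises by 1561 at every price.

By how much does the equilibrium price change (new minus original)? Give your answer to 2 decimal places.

Before the shock: 6679 - 6P = 4P - 3711 ⇒ 10390 = 10P ⇒ P = 1039, q = 445.
The new curves are qd = 8240 - 6P (demand) and qs = 4P - 3711 (supply).
Setting them equal: 8240 - 6P = 4P - 3711 → 11951 = 10P, so P = 1195.1 and q = 1069.4.
ΔP = 1195.1 − 1039 = +156.10.

+156.10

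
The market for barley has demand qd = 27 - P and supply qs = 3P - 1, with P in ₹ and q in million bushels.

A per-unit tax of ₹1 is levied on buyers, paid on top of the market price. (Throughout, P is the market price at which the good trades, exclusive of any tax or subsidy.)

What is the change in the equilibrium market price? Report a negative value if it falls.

Initially, 27 - P = 3P - 1, so 28 = 4P and P = 7, q = 20.
Since buyers pay the price plus the tax, the effective demand curve becomes qd = 26 - P.
Clearing the new market: 26 - P = 3P - 1, so P = 6.75 and q = 19.25.
ΔP = 6.75 − 7 = -0.25.

-0.25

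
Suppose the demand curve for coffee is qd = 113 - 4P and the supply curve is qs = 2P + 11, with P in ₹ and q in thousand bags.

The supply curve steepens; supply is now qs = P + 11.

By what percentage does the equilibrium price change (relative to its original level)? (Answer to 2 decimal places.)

+20.00

Before the shock: 113 - 4P = 2P + 11 ⇒ 102 = 6P ⇒ P = 17, q = 45.
The shock moves the curves to qd = 113 - 4P and qs = P + 11.
Setting them equal: 113 - 4P = P + 11 → 102 = 5P, so P = 20.4 and q = 31.4.
%ΔP = (20.4 − 17) / 17 × 100 = +20.00%.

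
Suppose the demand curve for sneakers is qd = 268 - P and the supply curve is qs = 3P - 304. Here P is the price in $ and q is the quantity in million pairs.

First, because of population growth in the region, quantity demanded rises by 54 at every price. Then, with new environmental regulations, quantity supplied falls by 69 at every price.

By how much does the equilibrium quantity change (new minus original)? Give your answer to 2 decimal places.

+23.25

Solve the original market: 268 - P = 3P - 304, hence P = 143 and q = 125.
The shock moves the curves to qd = 322 - P and qs = 3P - 373.
Setting them equal: 322 - P = 3P - 373 → 695 = 4P, so P = 173.75 and q = 148.25.
Δq = 148.25 − 125 = +23.25.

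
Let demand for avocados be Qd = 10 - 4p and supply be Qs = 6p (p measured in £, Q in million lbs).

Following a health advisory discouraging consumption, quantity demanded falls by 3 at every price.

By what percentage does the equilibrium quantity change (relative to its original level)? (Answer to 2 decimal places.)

Solve the original market: 10 - 4p = 6p, hence p = 1 and Q = 6.
The new curves are Qd = 7 - 4p (demand) and Qs = 6p (supply).
Setting them equal: 7 - 4p = 6p → 7 = 10p, so p = 0.7 and Q = 4.2.
%ΔQ = (4.2 − 6) / 6 × 100 = -30.00%.

-30.00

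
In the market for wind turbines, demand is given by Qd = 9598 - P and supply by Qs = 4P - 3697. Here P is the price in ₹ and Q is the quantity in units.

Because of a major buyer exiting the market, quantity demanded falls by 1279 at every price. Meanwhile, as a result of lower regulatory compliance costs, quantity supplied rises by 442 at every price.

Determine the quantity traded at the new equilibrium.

6004.2

Original equilibrium: 9598 - P = 4P - 3697 gives 13295 = 5P, so P = 2659 and Q = 6939.
After the shift, demand is Qd = 8319 - P and supply is Qs = 4P - 3255.
Setting them equal: 8319 - P = 4P - 3255 → 11574 = 5P, so P = 2314.8 and Q = 6004.2.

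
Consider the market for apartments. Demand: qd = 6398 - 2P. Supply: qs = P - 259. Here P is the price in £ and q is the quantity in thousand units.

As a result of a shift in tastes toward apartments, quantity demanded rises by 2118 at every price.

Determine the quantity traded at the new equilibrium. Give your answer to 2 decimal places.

Original equilibrium: 6398 - 2P = P - 259 gives 6657 = 3P, so P = 2219 and q = 1960.
With the change applied: demand qd = 8516 - 2P, supply qs = P - 259.
Clearing the new market: 8516 - 2P = P - 259, so P = 2925 and q = 2666.

2666.00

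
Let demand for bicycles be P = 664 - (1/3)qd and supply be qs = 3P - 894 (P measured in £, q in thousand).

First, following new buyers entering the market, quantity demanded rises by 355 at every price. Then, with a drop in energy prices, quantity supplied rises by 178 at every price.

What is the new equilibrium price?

510.5

Before the shock: 1992 - 3P = 3P - 894 ⇒ 2886 = 6P ⇒ P = 481, q = 549.
After the shift, demand is qd = 2347 - 3P and supply is qs = 3P - 716.
Setting them equal: 2347 - 3P = 3P - 716 → 3063 = 6P, so P = 510.5 and q = 815.5.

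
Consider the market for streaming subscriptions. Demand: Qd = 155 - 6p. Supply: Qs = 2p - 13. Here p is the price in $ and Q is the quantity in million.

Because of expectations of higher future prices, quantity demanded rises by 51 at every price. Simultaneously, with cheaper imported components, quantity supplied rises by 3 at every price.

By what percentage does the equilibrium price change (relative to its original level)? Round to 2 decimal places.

Solve the original market: 155 - 6p = 2p - 13, hence p = 21 and Q = 29.
The new curves are Qd = 206 - 6p (demand) and Qs = 2p - 10 (supply).
Clearing the new market: 206 - 6p = 2p - 10, so p = 27 and Q = 44.
%Δp = (27 − 21) / 21 × 100 = +28.57%.

+28.57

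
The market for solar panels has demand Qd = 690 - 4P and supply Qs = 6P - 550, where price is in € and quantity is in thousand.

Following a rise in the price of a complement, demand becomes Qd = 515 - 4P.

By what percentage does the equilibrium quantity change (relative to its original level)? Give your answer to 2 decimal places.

-54.12

Original equilibrium: 690 - 4P = 6P - 550 gives 1240 = 10P, so P = 124 and Q = 194.
The new curves are Qd = 515 - 4P (demand) and Qs = 6P - 550 (supply).
Setting them equal: 515 - 4P = 6P - 550 → 1065 = 10P, so P = 106.5 and Q = 89.
%ΔQ = (89 − 194) / 194 × 100 = -54.12%.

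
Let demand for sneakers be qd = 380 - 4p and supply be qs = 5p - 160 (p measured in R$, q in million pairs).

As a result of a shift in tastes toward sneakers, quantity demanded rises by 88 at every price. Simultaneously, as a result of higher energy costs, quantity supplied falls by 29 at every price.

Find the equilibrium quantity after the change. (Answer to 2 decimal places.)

176.00

Before the shock: 380 - 4p = 5p - 160 ⇒ 540 = 9p ⇒ p = 60, q = 140.
The shock moves the curves to qd = 468 - 4p and qs = 5p - 189.
Setting them equal: 468 - 4p = 5p - 189 → 657 = 9p, so p = 73 and q = 176.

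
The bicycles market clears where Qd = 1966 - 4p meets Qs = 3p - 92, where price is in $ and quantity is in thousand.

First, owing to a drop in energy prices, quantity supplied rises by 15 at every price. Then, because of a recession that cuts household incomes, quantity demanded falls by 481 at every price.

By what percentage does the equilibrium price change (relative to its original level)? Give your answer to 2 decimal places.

Original equilibrium: 1966 - 4p = 3p - 92 gives 2058 = 7p, so p = 294 and Q = 790.
With the change applied: demand Qd = 1485 - 4p, supply Qs = 3p - 77.
Clearing the new market: 1485 - 4p = 3p - 77, so p = 1562/7 ≈ 223.1429 and Q = 4147/7 ≈ 592.4286.
%Δp = (223.1429 − 294) / 294 × 100 = -24.10%.

-24.10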